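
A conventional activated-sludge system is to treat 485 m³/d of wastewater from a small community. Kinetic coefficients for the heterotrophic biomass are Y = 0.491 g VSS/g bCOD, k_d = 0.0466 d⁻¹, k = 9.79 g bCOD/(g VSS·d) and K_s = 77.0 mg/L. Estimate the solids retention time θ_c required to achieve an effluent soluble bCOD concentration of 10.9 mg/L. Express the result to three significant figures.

θ_c ≈ 1.82 d

From 1/θ_c = Y·k·S/(K_s + S) − k_d: Y·k·S/(K_s+S) = 0.491 × 9.79 × 10.9 / (77.0 + 10.9) = 0.5961 d⁻¹.
1/θ_c = 0.5961 − 0.0466 = 0.5495 d⁻¹, so θ_c = 1.820 d.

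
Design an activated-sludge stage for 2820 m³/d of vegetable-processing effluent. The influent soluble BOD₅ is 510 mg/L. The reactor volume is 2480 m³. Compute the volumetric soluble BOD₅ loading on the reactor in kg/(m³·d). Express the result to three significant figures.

Applied soluble BOD₅ load per unit volume = Q·S₀/V = (2820 × 510/1000)/2480 = 0.5799 kg soluble BOD₅·m⁻³·d⁻¹.

L_v ≈ 0.580 kg soluble BOD₅/(m³·d)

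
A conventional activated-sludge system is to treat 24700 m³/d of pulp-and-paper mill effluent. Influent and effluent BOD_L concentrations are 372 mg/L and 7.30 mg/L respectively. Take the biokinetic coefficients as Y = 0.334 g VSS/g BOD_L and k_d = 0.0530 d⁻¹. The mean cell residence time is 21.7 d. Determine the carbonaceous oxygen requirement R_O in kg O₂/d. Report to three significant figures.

R_O ≈ 7020 kg O₂/d

The observed yield is Y_obs = Y/(1 + k_d·θ_c) = 0.334 / (1 + 0.0530 × 21.7) = 0.334 / 2.150 = 0.1553 g VSS per g BOD_L removed.
Substrate removed = Q·(S₀ − S) = 24700 m³/d × (372 − 7.30) g/m³ = 9.01×10^6 g/d = 9008 kg/d.
Biomass synthesised: P_X = Y_obs × 9008 = 1399 kg VSS/d.
Carbonaceous O₂ demand = substrate oxidised − cell-mass equivalent = 9008 − 1.42 × 1399 = 7021 kg O₂/d.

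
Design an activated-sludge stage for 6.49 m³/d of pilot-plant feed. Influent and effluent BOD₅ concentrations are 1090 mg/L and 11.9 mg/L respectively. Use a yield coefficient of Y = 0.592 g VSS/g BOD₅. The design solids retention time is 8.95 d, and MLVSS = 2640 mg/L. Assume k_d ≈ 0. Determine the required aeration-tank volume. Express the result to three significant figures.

With k_d = 0 the design equation reduces to V = Y Q (S₀−S) θ_c / X = 0.592 × 6.49 × (1090 − 11.9) × 8.95 / 2640 = 14.04 m³.

V ≈ 14.0 m³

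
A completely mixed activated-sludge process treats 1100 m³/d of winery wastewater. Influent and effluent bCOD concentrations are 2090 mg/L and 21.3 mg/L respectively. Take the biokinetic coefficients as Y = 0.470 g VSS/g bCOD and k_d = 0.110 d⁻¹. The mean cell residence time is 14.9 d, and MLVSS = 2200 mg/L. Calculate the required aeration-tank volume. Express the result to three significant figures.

V ≈ 2740 m³

Steady-state biomass mass balance: V·X·(1 + k_d·θ_c) = Y·Q·(S₀ − S)·θ_c, so V = 0.470 × 1100 × (2090 − 21.3) × 14.9 / [2200 × (1 + 0.110 × 14.9)] = 1.59×10^7 / 5806 = 2745 m³.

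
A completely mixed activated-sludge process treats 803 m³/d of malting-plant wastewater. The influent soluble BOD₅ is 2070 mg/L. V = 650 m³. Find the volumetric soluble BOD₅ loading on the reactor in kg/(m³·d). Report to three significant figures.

L_v ≈ 2.56 kg soluble BOD₅/(m³·d)

Volumetric loading L_v = Q·S₀ / V = 803 × 2070 g/m³ / 650.0 m³ = 2557 g/(m³·d) = 2.557 kg soluble BOD₅/(m³·d).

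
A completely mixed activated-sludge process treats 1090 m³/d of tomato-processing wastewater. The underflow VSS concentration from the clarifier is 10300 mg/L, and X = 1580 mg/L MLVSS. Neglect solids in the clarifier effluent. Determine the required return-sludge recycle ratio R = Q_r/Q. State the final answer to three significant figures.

Solids balance on the clarifier gives (1+R)X = R·X_r, so R = X/(X_r − X) = 1580 / (10300 − 1580) = 0.1812.

R ≈ 0.181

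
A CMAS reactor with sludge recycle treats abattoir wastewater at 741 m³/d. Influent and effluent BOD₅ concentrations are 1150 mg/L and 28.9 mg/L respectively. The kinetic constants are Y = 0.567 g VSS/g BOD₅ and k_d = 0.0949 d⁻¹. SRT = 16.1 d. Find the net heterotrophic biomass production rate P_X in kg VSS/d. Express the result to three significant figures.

P_X ≈ 186 kg VSS/d

Observed yield with endogenous decay: Y_obs = Y / (1 + k_d·θ_c) = 0.567 / (1 + 0.0949 × 16.1) = 0.567 / 2.528 = 0.2243 g VSS/g BOD₅.
Q·(S₀ − S) = 741 × (1150 − 28.9) × 10⁻³ = 830.7 kg/d removed.
Net biomass production P_X = Y_obs × Q·(S₀ − S) = 0.2243 × 830.7 = 186.3 kg VSS/d.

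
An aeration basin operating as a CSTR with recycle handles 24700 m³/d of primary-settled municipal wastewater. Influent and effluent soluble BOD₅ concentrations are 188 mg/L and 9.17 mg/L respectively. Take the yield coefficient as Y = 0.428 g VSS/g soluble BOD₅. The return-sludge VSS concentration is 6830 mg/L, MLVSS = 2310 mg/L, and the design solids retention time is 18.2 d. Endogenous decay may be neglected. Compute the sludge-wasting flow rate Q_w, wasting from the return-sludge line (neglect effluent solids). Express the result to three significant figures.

Q_w ≈ 277 m³/d

With k_d = 0 the design equation reduces to V = Y Q (S₀−S) θ_c / X = 0.428 × 24700 × (188 − 9.17) × 18.2 / 2310 = 14895 m³.
Wasting from the return line (neglecting effluent solids): Q_w = V·X / (θ_c·X_r) = 14895 × 2310 / (18.2 × 6830) = 276.8 m³/d.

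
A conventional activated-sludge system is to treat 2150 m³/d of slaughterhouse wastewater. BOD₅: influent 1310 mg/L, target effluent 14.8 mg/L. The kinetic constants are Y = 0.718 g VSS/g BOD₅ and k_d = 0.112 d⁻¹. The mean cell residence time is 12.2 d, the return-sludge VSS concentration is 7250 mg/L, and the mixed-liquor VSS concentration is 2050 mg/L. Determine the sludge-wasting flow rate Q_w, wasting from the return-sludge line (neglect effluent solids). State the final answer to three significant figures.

Rearranging the biomass balance for a CMAS with decay, V = Y·Q·ΔS·θ_c / [X·(1+k_d θ_c)] = 0.718 × 2150 × (1310 − 14.8) × 12.2 / [2050 × (1 + 0.112 × 12.2)] = 2.44×10^7 / 4851 = 5028 m³.
Wasting from the return line (neglecting effluent solids): Q_w = V·X / (θ_c·X_r) = 5028 × 2050 / (12.2 × 7250) = 116.5 m³/d.

Q_w ≈ 117 m³/d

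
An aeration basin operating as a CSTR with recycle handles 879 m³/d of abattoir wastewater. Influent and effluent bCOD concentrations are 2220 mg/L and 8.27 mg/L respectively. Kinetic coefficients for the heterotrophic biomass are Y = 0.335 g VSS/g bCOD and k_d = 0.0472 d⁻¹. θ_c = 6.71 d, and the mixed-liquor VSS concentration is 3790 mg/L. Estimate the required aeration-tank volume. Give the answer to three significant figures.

Steady-state biomass mass balance: V·X·(1 + k_d·θ_c) = Y·Q·(S₀ − S)·θ_c, so V = 0.335 × 879 × (2220 − 8.27) × 6.71 / [3790 × (1 + 0.0472 × 6.71)] = 4.37×10^6 / 4990 = 875.7 m³.

V ≈ 876 m³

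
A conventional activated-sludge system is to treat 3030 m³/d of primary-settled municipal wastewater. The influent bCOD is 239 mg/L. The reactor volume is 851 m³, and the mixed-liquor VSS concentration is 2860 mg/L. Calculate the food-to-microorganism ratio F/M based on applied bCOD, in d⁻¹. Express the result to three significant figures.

Food-to-microorganism ratio F/M = Q S₀ / (V X) = 3030 × 239 / (851.0 × 2860) = 0.2975 d⁻¹.

F/M ≈ 0.298 d⁻¹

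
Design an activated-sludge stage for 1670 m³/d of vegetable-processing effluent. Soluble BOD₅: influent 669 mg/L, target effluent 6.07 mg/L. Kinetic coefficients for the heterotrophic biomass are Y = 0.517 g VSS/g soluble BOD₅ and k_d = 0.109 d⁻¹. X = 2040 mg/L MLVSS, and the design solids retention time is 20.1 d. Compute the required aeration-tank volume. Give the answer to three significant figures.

From the SRT design equation V = Y Q (S₀−S) θ_c / [X (1 + k_d θ_c)] = 0.517 × 1670 × (669 − 6.07) × 20.1 / [2040 × (1 + 0.109 × 20.1)] = 1.15×10^7 / 6509 = 1767 m³.

V ≈ 1770 m³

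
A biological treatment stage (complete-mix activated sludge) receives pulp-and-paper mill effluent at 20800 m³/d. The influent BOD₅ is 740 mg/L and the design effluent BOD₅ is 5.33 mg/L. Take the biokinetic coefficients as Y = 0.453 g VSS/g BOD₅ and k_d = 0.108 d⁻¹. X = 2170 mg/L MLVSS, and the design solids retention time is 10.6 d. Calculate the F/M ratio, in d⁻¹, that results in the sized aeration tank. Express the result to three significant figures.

F/M ≈ 0.450 d⁻¹

Rearranging the biomass balance for a CMAS with decay, V = Y·Q·ΔS·θ_c / [X·(1+k_d θ_c)] = 0.453 × 20800 × (740 − 5.33) × 10.6 / [2170 × (1 + 0.108 × 10.6)] = 7.34×10^7 / 4654 = 15766 m³.
Food-to-microorganism ratio F/M = Q S₀ / (V X) = 20800 × 740 / (15766 × 2170) = 0.4499 d⁻¹.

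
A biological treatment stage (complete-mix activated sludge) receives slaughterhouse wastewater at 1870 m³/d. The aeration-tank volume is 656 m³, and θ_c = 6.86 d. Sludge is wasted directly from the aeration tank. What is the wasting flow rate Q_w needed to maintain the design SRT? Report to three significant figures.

For wasting at MLVSS concentration, Q_w = V/θ_c = 656.0/6.86 = 95.63 m³/d.

Q_w ≈ 95.6 m³/d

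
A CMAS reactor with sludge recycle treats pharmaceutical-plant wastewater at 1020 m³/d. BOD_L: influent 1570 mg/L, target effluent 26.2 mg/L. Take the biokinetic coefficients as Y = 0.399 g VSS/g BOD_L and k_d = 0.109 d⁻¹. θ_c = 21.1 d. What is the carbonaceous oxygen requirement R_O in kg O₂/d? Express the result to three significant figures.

R_O ≈ 1300 kg O₂/d

The observed yield is Y_obs = Y/(1 + k_d·θ_c) = 0.399 / (1 + 0.109 × 21.1) = 0.399 / 3.300 = 0.1209 g VSS per g BOD_L removed.
Mass of BOD_L removed per day: Q(S₀ − S) = 1020 × 1544 g/m³ = 1575 kg/d.
P_X = Y_obs·Q·(S₀ − S) = 0.1209 × 1575 = 190.4 kg VSS/d.
R_O = Q·(S₀ − S) − 1.42·P_X = 1575 − 1.42 × 190.4 = 1304 kg O₂/d.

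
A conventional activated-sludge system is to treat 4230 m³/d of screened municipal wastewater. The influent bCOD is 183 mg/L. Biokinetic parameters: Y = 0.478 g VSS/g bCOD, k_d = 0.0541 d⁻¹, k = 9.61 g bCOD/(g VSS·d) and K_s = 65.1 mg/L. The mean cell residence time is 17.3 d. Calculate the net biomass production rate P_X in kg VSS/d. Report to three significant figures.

For a completely mixed reactor with recycle the Lawrence–McCarty relation gives S = K_s·(1 + k_d·θ_c) / [θ_c·(Y·k − k_d) − 1] = 65.1 × (1 + 0.0541 × 17.3) / [17.3 × (0.478 × 9.61 − 0.0541) − 1] = 126.0 / 77.53 = 1.625 mg/L.
Observed yield with endogenous decay: Y_obs = Y / (1 + k_d·θ_c) = 0.478 / (1 + 0.0541 × 17.3) = 0.478 / 1.936 = 0.2469 g VSS/g bCOD.
Mass of bCOD removed per day: Q(S₀ − S) = 4230 × 181.4 g/m³ = 767.2 kg/d.
So the net sludge growth is P_X = 0.2469 × 767.2 = 189.4 kg VSS/d.

P_X ≈ 189 kg VSS/d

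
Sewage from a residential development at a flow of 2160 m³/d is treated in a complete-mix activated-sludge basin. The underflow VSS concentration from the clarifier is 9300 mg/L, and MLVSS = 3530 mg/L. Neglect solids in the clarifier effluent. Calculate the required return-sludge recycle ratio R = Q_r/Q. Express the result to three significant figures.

Solids balance on the clarifier gives (1+R)X = R·X_r, so R = X/(X_r − X) = 3530 / (9300 − 3530) = 0.6118.

R ≈ 0.612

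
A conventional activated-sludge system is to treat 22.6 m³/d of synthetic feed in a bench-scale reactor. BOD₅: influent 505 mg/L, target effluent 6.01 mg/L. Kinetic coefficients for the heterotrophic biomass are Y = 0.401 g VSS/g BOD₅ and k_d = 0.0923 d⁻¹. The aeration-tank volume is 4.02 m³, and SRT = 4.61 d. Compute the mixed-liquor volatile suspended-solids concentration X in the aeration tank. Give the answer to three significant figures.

X ≈ 3640 mg/L

From V·X·(1 + k_d·θ_c) = Y·Q·(S₀ − S)·θ_c: X = 0.401 × 22.6 × (505 − 6.01) × 4.61 / [4.02 × (1 + 0.0923 × 4.61)] = 3638 mg/L.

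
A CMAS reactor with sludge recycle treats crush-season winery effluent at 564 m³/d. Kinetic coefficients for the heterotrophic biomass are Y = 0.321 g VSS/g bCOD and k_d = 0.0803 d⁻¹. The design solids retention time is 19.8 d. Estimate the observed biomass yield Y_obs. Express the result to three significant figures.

Y_obs ≈ 0.124 g VSS/g bCOD

The observed yield is Y_obs = Y/(1 + k_d·θ_c) = 0.321 / (1 + 0.0803 × 19.8) = 0.321 / 2.590 = 0.1239 g VSS per g bCOD removed.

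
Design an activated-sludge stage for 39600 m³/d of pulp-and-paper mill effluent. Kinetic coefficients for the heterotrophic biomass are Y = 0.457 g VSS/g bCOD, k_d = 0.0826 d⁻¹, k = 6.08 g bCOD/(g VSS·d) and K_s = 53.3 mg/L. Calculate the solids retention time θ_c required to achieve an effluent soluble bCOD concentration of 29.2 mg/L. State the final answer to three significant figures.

From 1/θ_c = Y·k·S/(K_s + S) − k_d: Y·k·S/(K_s+S) = 0.457 × 6.08 × 29.2 / (53.3 + 29.2) = 0.9834 d⁻¹.
1/θ_c = 0.9834 − 0.0826 = 0.9008 d⁻¹, so θ_c = 1.110 d.

θ_c ≈ 1.11 d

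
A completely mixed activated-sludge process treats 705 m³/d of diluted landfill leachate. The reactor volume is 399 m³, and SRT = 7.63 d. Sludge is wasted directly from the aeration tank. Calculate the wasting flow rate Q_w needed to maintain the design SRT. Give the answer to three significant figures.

For wasting at MLVSS concentration, Q_w = V/θ_c = 399.0/7.63 = 52.29 m³/d.

Q_w ≈ 52.3 m³/d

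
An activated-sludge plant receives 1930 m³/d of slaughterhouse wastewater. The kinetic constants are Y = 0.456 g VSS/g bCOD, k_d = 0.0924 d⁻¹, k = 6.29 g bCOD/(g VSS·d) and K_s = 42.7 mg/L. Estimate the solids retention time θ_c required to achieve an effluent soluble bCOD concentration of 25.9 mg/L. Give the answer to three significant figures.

θ_c ≈ 1.01 d

Specific growth rate at S = 25.9 mg/L: μ = YkS/(K_s+S) = 0.456·6.29·25.9/(42.7+25.9) = 1.083 d⁻¹.
1/θ_c = 1.083 − 0.0924 = 0.9905 d⁻¹, so θ_c = 1.010 d.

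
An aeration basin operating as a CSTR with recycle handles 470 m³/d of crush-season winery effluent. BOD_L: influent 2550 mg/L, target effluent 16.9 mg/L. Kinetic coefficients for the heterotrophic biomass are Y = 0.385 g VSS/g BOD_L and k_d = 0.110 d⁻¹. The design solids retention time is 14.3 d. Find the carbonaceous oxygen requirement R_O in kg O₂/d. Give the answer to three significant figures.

Correct the yield for decay: Y_obs = Y/(1 + k_d θ_c) = 0.385 / (1 + 0.110 × 14.3) = 0.385 / 2.573 = 0.1496.
ΔS = 2550 − 16.9 = 2533 mg/L, so the substrate removal rate is 470 × 2533/1000 = 1191 kg BOD_L/d.
Net sludge production P_X = 0.1496 × 1191 = 178.1 kg VSS/d.
R_O = Q·ΔS − 1.42 P_X = 1191 − 253.0 = 937.6 kg O₂/d.

R_O ≈ 938 kg O₂/d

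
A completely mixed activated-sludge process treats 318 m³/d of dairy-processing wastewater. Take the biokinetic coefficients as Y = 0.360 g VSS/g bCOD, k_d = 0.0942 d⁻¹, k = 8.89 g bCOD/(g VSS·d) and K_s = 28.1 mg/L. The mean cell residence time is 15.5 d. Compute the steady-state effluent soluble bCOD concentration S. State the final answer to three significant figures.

S ≈ 1.47 mg/L

From the Monod/SRT balance for a CMAS, S = K_s·(1+k_d θ_c)/[θ_c·(Y k − k_d) − 1] = 28.1 × (1 + 0.0942 × 15.5) / [15.5 × (0.360 × 8.89 − 0.0942) − 1] = 69.13 / 47.15 = 1.466 mg/L.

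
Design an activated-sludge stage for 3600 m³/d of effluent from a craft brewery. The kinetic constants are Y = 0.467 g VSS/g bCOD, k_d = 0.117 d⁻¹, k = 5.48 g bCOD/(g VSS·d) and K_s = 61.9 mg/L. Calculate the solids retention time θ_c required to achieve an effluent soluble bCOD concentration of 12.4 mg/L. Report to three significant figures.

θ_c ≈ 3.22 d

Specific growth rate at S = 12.4 mg/L: μ = YkS/(K_s+S) = 0.467·5.48·12.4/(61.9+12.4) = 0.4271 d⁻¹.
Then 1/θ_c = μ − k_d = 0.4271 − 0.117 = 0.3101 d⁻¹, giving θ_c = 3.225 d.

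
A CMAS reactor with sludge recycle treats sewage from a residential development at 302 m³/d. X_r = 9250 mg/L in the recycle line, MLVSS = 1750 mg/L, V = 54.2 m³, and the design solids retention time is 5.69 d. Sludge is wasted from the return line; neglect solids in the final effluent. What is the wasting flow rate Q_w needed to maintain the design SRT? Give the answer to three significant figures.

Q_w ≈ 1.80 m³/d

Q_w = (V·X)/(θ_c X_r) = 54.20 × 1750 / (5.69 × 9250) = 1.802 m³/d.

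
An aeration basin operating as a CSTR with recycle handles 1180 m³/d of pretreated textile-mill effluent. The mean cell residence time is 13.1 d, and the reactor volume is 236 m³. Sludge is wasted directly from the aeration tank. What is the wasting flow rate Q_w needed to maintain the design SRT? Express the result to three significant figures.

Q_w ≈ 18.0 m³/d

With mixed-liquor wasting, θ_c = V/Q_w, so Q_w = V/θ_c = 236.0/13.1 = 18.02 m³/d.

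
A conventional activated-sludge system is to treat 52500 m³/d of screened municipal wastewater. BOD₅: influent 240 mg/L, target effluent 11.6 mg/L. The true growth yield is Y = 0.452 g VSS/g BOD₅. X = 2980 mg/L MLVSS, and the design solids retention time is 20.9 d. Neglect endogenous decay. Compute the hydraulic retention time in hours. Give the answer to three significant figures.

τ ≈ 17.4 h

With k_d = 0 the design equation reduces to V = Y Q (S₀−S) θ_c / X = 0.452 × 52500 × (240 − 11.6) × 20.9 / 2980 = 38012 m³.
τ = V/Q = 38012/52500 = 0.7240 d, or 17.38 h.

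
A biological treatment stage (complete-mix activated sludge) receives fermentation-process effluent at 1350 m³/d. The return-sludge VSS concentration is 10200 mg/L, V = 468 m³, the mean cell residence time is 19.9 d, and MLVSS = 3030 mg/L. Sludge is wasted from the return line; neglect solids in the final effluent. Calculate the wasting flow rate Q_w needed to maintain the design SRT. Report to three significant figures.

Q_w ≈ 6.99 m³/d

Q_w = (V·X)/(θ_c X_r) = 468.0 × 3030 / (19.9 × 10200) = 6.986 m³/d.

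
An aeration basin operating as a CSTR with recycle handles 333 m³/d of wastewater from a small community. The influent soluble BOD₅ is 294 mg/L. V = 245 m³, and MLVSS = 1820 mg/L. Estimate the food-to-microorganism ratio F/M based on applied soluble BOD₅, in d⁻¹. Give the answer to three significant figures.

F/M ≈ 0.220 d⁻¹

F/M = Q·S₀ / (V·X) = 333 × 294 / (245.0 × 1820) = 0.2196 g soluble BOD₅·(g VSS·d)⁻¹.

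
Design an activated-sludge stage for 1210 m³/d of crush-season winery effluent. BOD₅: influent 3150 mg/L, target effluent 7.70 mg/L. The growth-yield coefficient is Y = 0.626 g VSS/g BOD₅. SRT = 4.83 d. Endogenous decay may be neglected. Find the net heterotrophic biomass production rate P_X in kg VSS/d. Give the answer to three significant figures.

P_X ≈ 2380 kg VSS/d

No decay correction is needed, so Y_obs = Y = 0.626.
Substrate removed = Q·(S₀ − S) = 1210 m³/d × (3150 − 7.70) g/m³ = 3.8×10^6 g/d = 3802 kg/d.
P_X = Y_obs · Q(S₀ − S) = 0.6260 × 3802 = 2380 kg VSS/d.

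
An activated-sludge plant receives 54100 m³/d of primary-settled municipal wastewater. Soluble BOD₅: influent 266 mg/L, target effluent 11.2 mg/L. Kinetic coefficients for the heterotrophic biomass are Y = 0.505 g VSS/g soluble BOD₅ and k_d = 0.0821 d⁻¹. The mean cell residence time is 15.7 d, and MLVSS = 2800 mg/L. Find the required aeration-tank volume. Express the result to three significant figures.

V ≈ 17100 m³

Rearranging the biomass balance for a CMAS with decay, V = Y·Q·ΔS·θ_c / [X·(1+k_d θ_c)] = 0.505 × 54100 × (266 − 11.2) × 15.7 / [2800 × (1 + 0.0821 × 15.7)] = 1.09×10^8 / 6409 = 17053 m³.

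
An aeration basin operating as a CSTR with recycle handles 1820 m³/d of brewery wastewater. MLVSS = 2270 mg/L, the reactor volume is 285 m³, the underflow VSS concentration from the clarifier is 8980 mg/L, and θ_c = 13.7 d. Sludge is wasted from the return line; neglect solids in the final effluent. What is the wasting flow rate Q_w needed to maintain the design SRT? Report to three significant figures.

Q_w ≈ 5.26 m³/d

Wasting from the return line (neglecting effluent solids): Q_w = V·X / (θ_c·X_r) = 285.0 × 2270 / (13.7 × 8980) = 5.259 m³/d.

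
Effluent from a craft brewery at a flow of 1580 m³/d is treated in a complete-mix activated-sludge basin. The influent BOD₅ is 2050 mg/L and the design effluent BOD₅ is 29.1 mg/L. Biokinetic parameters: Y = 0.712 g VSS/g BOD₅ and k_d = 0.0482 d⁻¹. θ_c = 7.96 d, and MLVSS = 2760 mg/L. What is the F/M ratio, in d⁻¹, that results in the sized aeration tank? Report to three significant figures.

F/M ≈ 0.248 d⁻¹

Steady-state biomass mass balance: V·X·(1 + k_d·θ_c) = Y·Q·(S₀ − S)·θ_c, so V = 0.712 × 1580 × (2050 − 29.1) × 7.96 / [2760 × (1 + 0.0482 × 7.96)] = 1.81×10^7 / 3819 = 4739 m³.
F/M = Q·S₀ / (V·X) = 1580 × 2050 / (4739 × 2760) = 0.2477 g BOD₅·(g VSS·d)⁻¹.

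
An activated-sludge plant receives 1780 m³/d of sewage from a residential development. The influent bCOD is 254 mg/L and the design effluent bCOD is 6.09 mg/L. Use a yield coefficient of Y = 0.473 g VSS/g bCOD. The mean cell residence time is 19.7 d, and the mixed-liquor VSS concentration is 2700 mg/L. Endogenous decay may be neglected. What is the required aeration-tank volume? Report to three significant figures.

With k_d = 0 the design equation reduces to V = Y Q (S₀−S) θ_c / X = 0.473 × 1780 × (254 − 6.09) × 19.7 / 2700 = 1523 m³.

V ≈ 1520 m³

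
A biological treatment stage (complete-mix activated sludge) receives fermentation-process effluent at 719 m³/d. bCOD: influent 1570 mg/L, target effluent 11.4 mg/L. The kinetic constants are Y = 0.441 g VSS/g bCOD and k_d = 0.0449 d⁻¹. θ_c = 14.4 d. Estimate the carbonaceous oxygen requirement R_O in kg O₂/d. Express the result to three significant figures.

R_O ≈ 694 kg O₂/d

Y_obs = Y / (1 + k_d θ_c) = 0.441 / (1 + 0.0449 × 14.4) = 0.441 / 1.647 = 0.2678.
Q·(S₀ − S) = 719 × (1570 − 11.4) × 10⁻³ = 1121 kg/d removed.
Biomass synthesised: P_X = Y_obs × 1121 = 300.1 kg VSS/d.
R_O = Q·(S₀ − S) − 1.42·P_X = 1121 − 1.42 × 300.1 = 694.4 kg O₂/d.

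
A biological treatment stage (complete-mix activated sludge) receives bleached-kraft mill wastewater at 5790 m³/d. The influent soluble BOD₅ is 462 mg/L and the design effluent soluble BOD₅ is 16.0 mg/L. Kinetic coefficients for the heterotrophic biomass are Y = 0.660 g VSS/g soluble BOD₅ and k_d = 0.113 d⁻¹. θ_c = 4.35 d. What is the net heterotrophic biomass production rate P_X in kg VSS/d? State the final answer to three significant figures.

P_X ≈ 1140 kg VSS/d

The observed yield is Y_obs = Y/(1 + k_d·θ_c) = 0.660 / (1 + 0.113 × 4.35) = 0.660 / 1.492 = 0.4425 g VSS per g soluble BOD₅ removed.
Mass of soluble BOD₅ removed per day: Q(S₀ − S) = 5790 × 446.0 g/m³ = 2582 kg/d.
Net biomass production P_X = Y_obs × Q·(S₀ − S) = 0.4425 × 2582 = 1143 kg VSS/d.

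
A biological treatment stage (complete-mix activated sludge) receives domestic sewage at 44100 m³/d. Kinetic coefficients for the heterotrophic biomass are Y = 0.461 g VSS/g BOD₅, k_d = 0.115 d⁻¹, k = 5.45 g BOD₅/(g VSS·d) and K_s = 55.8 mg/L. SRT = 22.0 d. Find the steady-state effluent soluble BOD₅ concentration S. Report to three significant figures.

S ≈ 3.81 mg/L

From the Monod/SRT balance for a CMAS, S = K_s·(1+k_d θ_c)/[θ_c·(Y k − k_d) − 1] = 55.8 × (1 + 0.115 × 22.0) / [22.0 × (0.461 × 5.45 − 0.115) − 1] = 197.0 / 51.74 = 3.807 mg/L.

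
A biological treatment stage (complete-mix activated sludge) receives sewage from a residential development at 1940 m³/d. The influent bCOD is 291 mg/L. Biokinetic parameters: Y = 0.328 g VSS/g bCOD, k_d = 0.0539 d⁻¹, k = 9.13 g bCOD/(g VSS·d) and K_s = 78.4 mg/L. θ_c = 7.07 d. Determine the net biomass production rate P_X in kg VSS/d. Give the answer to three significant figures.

P_X ≈ 132 kg VSS/d

From the Monod/SRT balance for a CMAS, S = K_s·(1+k_d θ_c)/[θ_c·(Y k − k_d) − 1] = 78.4 × (1 + 0.0539 × 7.07) / [7.07 × (0.328 × 9.13 − 0.0539) − 1] = 108.3 / 19.79 = 5.471 mg/L.
Y_obs = Y / (1 + k_d θ_c) = 0.328 / (1 + 0.0539 × 7.07) = 0.328 / 1.381 = 0.2375.
Mass of bCOD removed per day: Q(S₀ − S) = 1940 × 285.5 g/m³ = 553.9 kg/d.
So the net sludge growth is P_X = 0.2375 × 553.9 = 131.6 kg VSS/d.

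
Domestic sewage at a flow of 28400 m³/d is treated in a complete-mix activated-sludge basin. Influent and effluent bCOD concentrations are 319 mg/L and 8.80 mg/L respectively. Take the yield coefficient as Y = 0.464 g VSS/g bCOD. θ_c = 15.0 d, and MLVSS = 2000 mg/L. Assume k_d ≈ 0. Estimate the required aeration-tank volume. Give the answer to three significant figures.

V ≈ 30700 m³

Biomass mass balance (decay neglected): V·X = Y·Q·(S₀ − S)·θ_c, so V = 0.464 × 28400 × (319 − 8.80) × 15.0 / 2000 = 30658 m³.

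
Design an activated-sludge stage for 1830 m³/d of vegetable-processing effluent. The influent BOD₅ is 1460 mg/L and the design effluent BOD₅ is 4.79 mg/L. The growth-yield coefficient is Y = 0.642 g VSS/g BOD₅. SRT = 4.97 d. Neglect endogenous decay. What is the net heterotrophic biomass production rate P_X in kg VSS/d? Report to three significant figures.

With endogenous decay neglected, the observed yield equals the true yield: Y_obs = Y = 0.642 g VSS/g BOD₅.
ΔS = 1460 − 4.79 = 1455 mg/L, so the substrate removal rate is 1830 × 1455/1000 = 2663 kg BOD₅/d.
So the net sludge growth is P_X = 0.6420 × 2663 = 1710 kg VSS/d.

P_X ≈ 1710 kg VSS/d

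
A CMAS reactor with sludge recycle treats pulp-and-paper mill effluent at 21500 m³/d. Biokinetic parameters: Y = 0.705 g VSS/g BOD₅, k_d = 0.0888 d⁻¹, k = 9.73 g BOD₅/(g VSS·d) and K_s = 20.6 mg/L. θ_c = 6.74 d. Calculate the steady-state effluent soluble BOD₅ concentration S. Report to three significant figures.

S ≈ 0.738 mg/L

From the Monod/SRT balance for a CMAS, S = K_s·(1+k_d θ_c)/[θ_c·(Y k − k_d) − 1] = 20.6 × (1 + 0.0888 × 6.74) / [6.74 × (0.705 × 9.73 − 0.0888) − 1] = 32.93 / 44.64 = 0.7377 mg/L.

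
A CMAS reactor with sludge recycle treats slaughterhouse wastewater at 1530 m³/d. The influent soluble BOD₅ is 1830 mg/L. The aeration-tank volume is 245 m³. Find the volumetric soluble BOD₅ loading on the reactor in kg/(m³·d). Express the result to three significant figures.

Applied soluble BOD₅ load per unit volume = Q·S₀/V = (1530 × 1830/1000)/245.0 = 11.43 kg soluble BOD₅·m⁻³·d⁻¹.

L_v ≈ 11.4 kg soluble BOD₅/(m³·d)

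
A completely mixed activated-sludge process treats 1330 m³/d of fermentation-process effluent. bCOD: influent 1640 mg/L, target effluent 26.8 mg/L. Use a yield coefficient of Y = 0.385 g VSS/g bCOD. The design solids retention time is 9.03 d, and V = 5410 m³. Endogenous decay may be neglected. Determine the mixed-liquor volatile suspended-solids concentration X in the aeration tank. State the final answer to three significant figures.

X ≈ 1380 mg/L

From V·X = Y·Q·(S₀ − S)·θ_c (decay neglected): X = 0.385 × 1330 × (1640 − 26.8) × 9.03 / 5410 = 1379 mg/L.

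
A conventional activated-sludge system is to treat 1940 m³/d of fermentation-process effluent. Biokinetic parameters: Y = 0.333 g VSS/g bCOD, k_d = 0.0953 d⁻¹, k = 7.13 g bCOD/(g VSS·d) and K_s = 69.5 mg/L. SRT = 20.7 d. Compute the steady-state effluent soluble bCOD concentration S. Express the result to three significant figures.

S ≈ 4.47 mg/L

From the Monod/SRT balance for a CMAS, S = K_s·(1+k_d θ_c)/[θ_c·(Y k − k_d) − 1] = 69.5 × (1 + 0.0953 × 20.7) / [20.7 × (0.333 × 7.13 − 0.0953) − 1] = 206.6 / 46.18 = 4.474 mg/L.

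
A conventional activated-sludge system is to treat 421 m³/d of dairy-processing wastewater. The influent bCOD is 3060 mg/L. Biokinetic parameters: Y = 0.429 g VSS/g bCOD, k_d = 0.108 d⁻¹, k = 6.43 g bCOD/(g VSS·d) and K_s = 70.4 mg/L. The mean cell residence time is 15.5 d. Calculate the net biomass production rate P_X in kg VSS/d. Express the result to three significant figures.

P_X ≈ 206 kg VSS/d

Effluent substrate depends only on kinetics and SRT: S = K_s(1 + k_d θ_c) / [θ_c(Yk − k_d) − 1] = 70.4 × (1 + 0.108 × 15.5) / [15.5 × (0.429 × 6.43 − 0.108) − 1] = 188.2 / 40.08 = 4.697 mg/L.
Correct the yield for decay: Y_obs = Y/(1 + k_d θ_c) = 0.429 / (1 + 0.108 × 15.5) = 0.429 / 2.674 = 0.1604.
Substrate removed = Q·(S₀ − S) = 421 m³/d × (3060 − 4.70) g/m³ = 1.29×10^6 g/d = 1286 kg/d.
P_X = Y_obs · Q(S₀ − S) = 0.1604 × 1286 = 206.4 kg VSS/d.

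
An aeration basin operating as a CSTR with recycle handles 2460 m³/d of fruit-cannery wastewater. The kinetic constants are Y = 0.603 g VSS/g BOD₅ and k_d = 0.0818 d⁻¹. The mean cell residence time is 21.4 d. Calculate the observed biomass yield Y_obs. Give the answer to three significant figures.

Y_obs ≈ 0.219 g VSS/g BOD₅

The observed yield is Y_obs = Y/(1 + k_d·θ_c) = 0.603 / (1 + 0.0818 × 21.4) = 0.603 / 2.751 = 0.2192 g VSS per g BOD₅ removed.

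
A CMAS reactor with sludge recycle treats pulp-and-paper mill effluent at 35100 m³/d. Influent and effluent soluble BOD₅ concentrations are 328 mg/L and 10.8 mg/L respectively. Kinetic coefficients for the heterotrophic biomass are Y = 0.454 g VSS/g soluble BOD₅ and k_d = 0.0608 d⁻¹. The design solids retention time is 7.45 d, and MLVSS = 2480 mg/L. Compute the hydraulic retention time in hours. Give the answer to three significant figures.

τ ≈ 7.15 h

From the SRT design equation V = Y Q (S₀−S) θ_c / [X (1 + k_d θ_c)] = 0.454 × 35100 × (328 − 10.8) × 7.45 / [2480 × (1 + 0.0608 × 7.45)] = 3.77×10^7 / 3603 = 10451 m³.
τ = V/Q = 10451/35100 = 0.2977 d, or 7.146 h.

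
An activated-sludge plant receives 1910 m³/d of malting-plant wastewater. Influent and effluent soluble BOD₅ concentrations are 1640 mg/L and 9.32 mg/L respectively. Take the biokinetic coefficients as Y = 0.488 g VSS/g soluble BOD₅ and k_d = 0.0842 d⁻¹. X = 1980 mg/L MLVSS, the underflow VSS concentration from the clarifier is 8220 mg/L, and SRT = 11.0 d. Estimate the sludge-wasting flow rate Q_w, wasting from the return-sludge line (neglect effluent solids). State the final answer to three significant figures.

Steady-state biomass mass balance: V·X·(1 + k_d·θ_c) = Y·Q·(S₀ − S)·θ_c, so V = 0.488 × 1910 × (1640 − 9.32) × 11.0 / [1980 × (1 + 0.0842 × 11.0)] = 1.67×10^7 / 3814 = 4384 m³.
Q_w = (V·X)/(θ_c X_r) = 4384 × 1980 / (11.0 × 8220) = 96.00 m³/d.

Q_w ≈ 96.0 m³/d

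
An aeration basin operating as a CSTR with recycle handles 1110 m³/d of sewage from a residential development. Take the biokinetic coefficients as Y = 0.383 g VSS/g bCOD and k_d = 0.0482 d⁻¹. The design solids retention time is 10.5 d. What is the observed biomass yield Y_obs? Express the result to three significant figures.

Y_obs ≈ 0.254 g VSS/g bCOD

Observed yield with endogenous decay: Y_obs = Y / (1 + k_d·θ_c) = 0.383 / (1 + 0.0482 × 10.5) = 0.383 / 1.506 = 0.2543 g VSS/g bCOD.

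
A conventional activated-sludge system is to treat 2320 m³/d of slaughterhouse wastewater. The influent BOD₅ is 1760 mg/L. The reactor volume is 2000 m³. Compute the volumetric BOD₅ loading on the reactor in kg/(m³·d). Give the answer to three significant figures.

Applied BOD₅ load per unit volume = Q·S₀/V = (2320 × 1760/1000)/2000 = 2.042 kg BOD₅·m⁻³·d⁻¹.

L_v ≈ 2.04 kg BOD₅/(m³·d)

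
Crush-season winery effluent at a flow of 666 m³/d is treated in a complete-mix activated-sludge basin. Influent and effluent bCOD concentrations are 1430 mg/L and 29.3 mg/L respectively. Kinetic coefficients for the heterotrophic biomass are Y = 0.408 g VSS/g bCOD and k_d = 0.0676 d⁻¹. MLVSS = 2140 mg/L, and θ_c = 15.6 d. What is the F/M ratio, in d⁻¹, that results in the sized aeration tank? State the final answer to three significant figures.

Rearranging the biomass balance for a CMAS with decay, V = Y·Q·ΔS·θ_c / [X·(1+k_d θ_c)] = 0.408 × 666 × (1430 − 29.3) × 15.6 / [2140 × (1 + 0.0676 × 15.6)] = 5.94×10^6 / 4397 = 1350 m³.
F/M = applied load / biomass = Q·S₀/(V·X) = 666 × 1430 / (1350 × 2140) = 0.3296 d⁻¹.

F/M ≈ 0.330 d⁻¹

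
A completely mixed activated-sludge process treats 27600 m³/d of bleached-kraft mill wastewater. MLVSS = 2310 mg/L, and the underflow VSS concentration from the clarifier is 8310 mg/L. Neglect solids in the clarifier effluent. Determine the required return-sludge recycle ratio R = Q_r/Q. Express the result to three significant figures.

R ≈ 0.385

Mass balance around the secondary clarifier (neglecting effluent solids): R = X / (X_r − X) = 2310 / (8310 − 2310) = 0.3850.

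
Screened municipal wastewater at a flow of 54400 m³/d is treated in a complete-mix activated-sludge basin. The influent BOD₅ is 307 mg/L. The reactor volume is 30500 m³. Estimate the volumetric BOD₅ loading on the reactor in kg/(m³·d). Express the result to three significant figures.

L_v ≈ 0.548 kg BOD₅/(m³·d)

L_v = Q S₀ / V = 54400 × 307 × 10⁻³ / 30500 = 0.5476 kg/(m³·d).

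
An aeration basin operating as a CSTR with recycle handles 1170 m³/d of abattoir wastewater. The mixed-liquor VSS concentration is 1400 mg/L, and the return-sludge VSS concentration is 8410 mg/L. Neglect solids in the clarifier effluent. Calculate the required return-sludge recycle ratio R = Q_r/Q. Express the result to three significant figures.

R ≈ 0.200

Solids balance on the clarifier gives (1+R)X = R·X_r, so R = X/(X_r − X) = 1400 / (8410 − 1400) = 0.1997.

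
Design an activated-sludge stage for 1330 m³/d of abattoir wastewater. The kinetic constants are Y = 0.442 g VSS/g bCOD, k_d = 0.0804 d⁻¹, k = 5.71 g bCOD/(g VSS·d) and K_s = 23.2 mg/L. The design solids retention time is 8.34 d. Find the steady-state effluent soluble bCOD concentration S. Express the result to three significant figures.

S ≈ 2.00 mg/L

From the Monod/SRT balance for a CMAS, S = K_s·(1+k_d θ_c)/[θ_c·(Y k − k_d) − 1] = 23.2 × (1 + 0.0804 × 8.34) / [8.34 × (0.442 × 5.71 − 0.0804) − 1] = 38.76 / 19.38 = 2.000 mg/L.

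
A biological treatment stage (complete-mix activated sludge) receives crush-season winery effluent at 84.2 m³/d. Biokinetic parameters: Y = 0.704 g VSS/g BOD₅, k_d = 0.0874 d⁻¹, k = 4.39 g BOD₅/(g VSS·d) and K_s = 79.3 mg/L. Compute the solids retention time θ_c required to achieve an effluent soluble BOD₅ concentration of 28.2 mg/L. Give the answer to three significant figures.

θ_c ≈ 1.38 d

Specific growth rate at S = 28.2 mg/L: μ = YkS/(K_s+S) = 0.704·4.39·28.2/(79.3+28.2) = 0.8107 d⁻¹.
θ_c = 1/(μ − k_d) = 1/(0.8107 − 0.0874) = 1/0.7233 = 1.382 d.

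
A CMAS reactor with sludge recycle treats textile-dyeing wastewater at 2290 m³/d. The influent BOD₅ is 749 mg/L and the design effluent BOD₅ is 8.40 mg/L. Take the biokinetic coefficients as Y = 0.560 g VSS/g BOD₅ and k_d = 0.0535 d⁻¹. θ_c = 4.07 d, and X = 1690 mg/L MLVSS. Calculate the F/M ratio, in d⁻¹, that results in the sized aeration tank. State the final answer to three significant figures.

Rearranging the biomass balance for a CMAS with decay, V = Y·Q·ΔS·θ_c / [X·(1+k_d θ_c)] = 0.560 × 2290 × (749 − 8.40) × 4.07 / [1690 × (1 + 0.0535 × 4.07)] = 3.87×10^6 / 2058 = 1878 m³.
Food-to-microorganism ratio F/M = Q S₀ / (V X) = 2290 × 749 / (1878 × 1690) = 0.5403 d⁻¹.

F/M ≈ 0.540 d⁻¹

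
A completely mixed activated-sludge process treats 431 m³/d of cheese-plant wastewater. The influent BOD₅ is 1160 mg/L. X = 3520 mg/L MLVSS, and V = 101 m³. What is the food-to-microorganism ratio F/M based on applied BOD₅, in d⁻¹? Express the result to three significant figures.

F/M = applied load / biomass = Q·S₀/(V·X) = 431 × 1160 / (101.0 × 3520) = 1.406 d⁻¹.

F/M ≈ 1.41 d⁻¹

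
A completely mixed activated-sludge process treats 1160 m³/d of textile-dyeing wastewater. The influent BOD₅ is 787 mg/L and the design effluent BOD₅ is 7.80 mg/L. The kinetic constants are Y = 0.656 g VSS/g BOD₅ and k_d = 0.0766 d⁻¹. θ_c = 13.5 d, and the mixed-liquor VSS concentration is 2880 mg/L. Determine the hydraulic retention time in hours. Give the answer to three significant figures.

Rearranging the biomass balance for a CMAS with decay, V = Y·Q·ΔS·θ_c / [X·(1+k_d θ_c)] = 0.656 × 1160 × (787 − 7.80) × 13.5 / [2880 × (1 + 0.0766 × 13.5)] = 8×10^6 / 5858 = 1366 m³.
τ = V/Q = 1366/1160 = 1.178 d, or 28.27 h.

τ ≈ 28.3 h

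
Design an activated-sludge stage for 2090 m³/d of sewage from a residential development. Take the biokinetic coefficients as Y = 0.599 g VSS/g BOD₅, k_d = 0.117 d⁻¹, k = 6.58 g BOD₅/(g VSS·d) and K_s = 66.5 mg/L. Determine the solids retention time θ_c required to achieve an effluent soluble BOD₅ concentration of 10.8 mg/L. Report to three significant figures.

θ_c ≈ 2.31 d

Specific growth rate at S = 10.8 mg/L: μ = YkS/(K_s+S) = 0.599·6.58·10.8/(66.5+10.8) = 0.5507 d⁻¹.
1/θ_c = 0.5507 − 0.117 = 0.4337 d⁻¹, so θ_c = 2.306 d.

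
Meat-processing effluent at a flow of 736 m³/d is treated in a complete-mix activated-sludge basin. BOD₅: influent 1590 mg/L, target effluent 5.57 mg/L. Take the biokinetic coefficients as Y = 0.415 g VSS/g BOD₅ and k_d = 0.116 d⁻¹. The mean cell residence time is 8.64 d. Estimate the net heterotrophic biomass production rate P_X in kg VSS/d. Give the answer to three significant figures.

Y_obs = Y / (1 + k_d θ_c) = 0.415 / (1 + 0.116 × 8.64) = 0.415 / 2.002 = 0.2073.
Q·(S₀ − S) = 736 × (1590 − 5.57) × 10⁻³ = 1166 kg/d removed.
P_X = Y_obs · Q(S₀ − S) = 0.2073 × 1166 = 241.7 kg VSS/d.

P_X ≈ 242 kg VSS/d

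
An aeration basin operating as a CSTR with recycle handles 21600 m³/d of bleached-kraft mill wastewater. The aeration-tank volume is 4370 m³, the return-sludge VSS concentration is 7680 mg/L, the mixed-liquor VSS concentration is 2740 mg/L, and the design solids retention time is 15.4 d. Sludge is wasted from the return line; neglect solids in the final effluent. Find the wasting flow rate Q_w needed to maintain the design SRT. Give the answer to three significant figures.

Q_w = (V·X)/(θ_c X_r) = 4370 × 2740 / (15.4 × 7680) = 101.2 m³/d.

Q_w ≈ 101 m³/d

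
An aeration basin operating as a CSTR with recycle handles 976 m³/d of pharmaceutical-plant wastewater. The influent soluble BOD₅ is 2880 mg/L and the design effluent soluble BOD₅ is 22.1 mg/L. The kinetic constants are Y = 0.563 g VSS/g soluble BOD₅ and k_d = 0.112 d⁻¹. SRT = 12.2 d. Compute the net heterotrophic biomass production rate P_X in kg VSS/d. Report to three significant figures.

Y_obs = Y / (1 + k_d θ_c) = 0.563 / (1 + 0.112 × 12.2) = 0.563 / 2.366 = 0.2379.
Mass of soluble BOD₅ removed per day: Q(S₀ − S) = 976 × 2858 g/m³ = 2789 kg/d.
Net biomass production P_X = Y_obs × Q·(S₀ − S) = 0.2379 × 2789 = 663.6 kg VSS/d.

P_X ≈ 664 kg VSS/d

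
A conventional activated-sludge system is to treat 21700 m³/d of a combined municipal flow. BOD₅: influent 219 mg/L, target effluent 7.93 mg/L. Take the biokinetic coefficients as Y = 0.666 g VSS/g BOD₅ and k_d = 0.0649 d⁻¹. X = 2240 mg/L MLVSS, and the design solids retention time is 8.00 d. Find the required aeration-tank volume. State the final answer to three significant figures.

V ≈ 7170 m³

Rearranging the biomass balance for a CMAS with decay, V = Y·Q·ΔS·θ_c / [X·(1+k_d θ_c)] = 0.666 × 21700 × (219 − 7.93) × 8.00 / [2240 × (1 + 0.0649 × 8.00)] = 2.44×10^7 / 3403 = 7171 m³.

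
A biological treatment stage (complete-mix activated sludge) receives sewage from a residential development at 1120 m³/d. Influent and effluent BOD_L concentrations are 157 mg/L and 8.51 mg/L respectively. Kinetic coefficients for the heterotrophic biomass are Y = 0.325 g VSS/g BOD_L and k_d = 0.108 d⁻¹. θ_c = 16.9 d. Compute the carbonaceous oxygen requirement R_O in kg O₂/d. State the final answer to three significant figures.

R_O ≈ 139 kg O₂/d

Y_obs = Y / (1 + k_d θ_c) = 0.325 / (1 + 0.108 × 16.9) = 0.325 / 2.825 = 0.1150.
Mass of BOD_L removed per day: Q(S₀ − S) = 1120 × 148.5 g/m³ = 166.3 kg/d.
P_X = Y_obs·Q·(S₀ − S) = 0.1150 × 166.3 = 19.13 kg VSS/d.
R_O = Q·ΔS − 1.42 P_X = 166.3 − 27.17 = 139.1 kg O₂/d.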